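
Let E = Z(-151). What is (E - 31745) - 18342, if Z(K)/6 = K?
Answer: -50993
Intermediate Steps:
Z(K) = 6*K
E = -906 (E = 6*(-151) = -906)
(E - 31745) - 18342 = (-906 - 31745) - 18342 = -32651 - 18342 = -50993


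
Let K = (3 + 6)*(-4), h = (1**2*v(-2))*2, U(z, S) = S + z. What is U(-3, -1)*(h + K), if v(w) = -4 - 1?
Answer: 184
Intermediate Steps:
v(w) = -5
h = -10 (h = (1**2*(-5))*2 = (1*(-5))*2 = -5*2 = -10)
K = -36 (K = 9*(-4) = -36)
U(-3, -1)*(h + K) = (-1 - 3)*(-10 - 36) = -4*(-46) = 184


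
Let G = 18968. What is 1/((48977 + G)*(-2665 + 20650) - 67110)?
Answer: 1/1221923715 ≈ 8.1838e-10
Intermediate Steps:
1/((48977 + G)*(-2665 + 20650) - 67110) = 1/((48977 + 18968)*(-2665 + 20650) - 67110) = 1/(67945*17985 - 67110) = 1/(1221990825 - 67110) = 1/1221923715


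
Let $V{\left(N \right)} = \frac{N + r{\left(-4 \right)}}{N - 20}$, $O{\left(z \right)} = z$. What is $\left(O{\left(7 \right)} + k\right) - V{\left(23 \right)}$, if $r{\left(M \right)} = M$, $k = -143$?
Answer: $- \frac{427}{3} \approx -142.33$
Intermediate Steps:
$V{\left(N \right)} = \frac{-4 + N}{-20 + N}$ ($V{\left(N \right)} = \frac{N - 4}{N - 20} = \frac{-4 + N}{-20 + N}$)
$\left(O{\left(7 \right)} + k\right) - V{\left(23 \right)} = \left(7 - 143\right) - \frac{-4 + 23}{-20 + 23} = -136 - \frac{1}{3} \cdot 19 = -136 - \frac{19}{3} = - \frac{427}{3}$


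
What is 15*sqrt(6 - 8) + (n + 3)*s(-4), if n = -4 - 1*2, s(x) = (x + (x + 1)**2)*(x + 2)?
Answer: 30 + 15*I*sqrt(2) ≈ 30.0 + 21.213*I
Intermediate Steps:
s(x) = (2 + x)*(x + (1 + x)**2) (s(x) = (x + (1 + x)**2)*(2 + x) = (2 + x)*(x + (1 + x)**2))
n = -6 (n = -4 - 2 = -6)
15*sqrt(6 - 8) + (n + 3)*s(-4) = 15*sqrt(6 - 8) + (-6 + 3)*(2 + (-4)**3 + 5*(-4)**2 + 7*(-4)) = 15*sqrt(-2) - 3*(2 - 64 + 5*16 - 28) = 15*(I*sqrt(2)) - 3*(2 - 64 + 80 - 28) = 15*I*sqrt(2) - 3*(-10) = 15*I*sqrt(2) + 30 = 30 + 15*I*sqrt(2)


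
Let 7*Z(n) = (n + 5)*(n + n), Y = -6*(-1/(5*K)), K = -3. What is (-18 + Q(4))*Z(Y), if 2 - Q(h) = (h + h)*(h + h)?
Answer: 1472/35 ≈ 42.057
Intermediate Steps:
Q(h) = 2 - 4*h² (Q(h) = 2 - (h + h)*(h + h) = 2 - 2*h*2*h = 2 - 4*h²)
Y = -⅖ (Y = -6/((-5*(-3))) = -6/15 = -6*1/15 = -⅖ ≈ -0.40000)
Z(n) = 2*n*(5 + n)/7 (Z(n) = ((n + 5)*(n + n))/7 = ((5 + n)*(2*n))/7 = (2*n*(5 + n))/7 = 2*n*(5 + n)/7)
(-18 + Q(4))*Z(Y) = (-18 + (2 - 4*4²))*((2/7)*(-⅖)*(5 - ⅖)) = (-18 + (2 - 4*16))*((2/7)*(-⅖)*(23/5)) = (-18 + (2 - 64))*(-92/175) = (-18 - 62)*(-92/175) = -80*(-92/175) = 1472/35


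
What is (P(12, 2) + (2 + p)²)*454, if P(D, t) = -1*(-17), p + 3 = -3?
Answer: 14982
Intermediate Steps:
p = -6 (p = -3 - 3 = -6)
P(D, t) = 17
(P(12, 2) + (2 + p)²)*454 = (17 + (2 - 6)²)*454 = (17 + (-4)²)*454 = (17 + 16)*454 = 33*454 = 14982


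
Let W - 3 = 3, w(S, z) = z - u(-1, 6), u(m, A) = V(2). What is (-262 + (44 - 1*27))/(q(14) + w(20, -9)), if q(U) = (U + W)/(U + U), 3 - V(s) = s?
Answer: 343/13 ≈ 26.385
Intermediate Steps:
V(s) = 3 - s
u(m, A) = 1 (u(m, A) = 3 - 1*2 = 3 - 2 = 1)
w(S, z) = -1 + z (w(S, z) = z - 1*1 = z - 1 = -1 + z)
W = 6 (W = 3 + 3 = 6)
q(U) = (6 + U)/(2*U) (q(U) = (U + 6)/(U + U) = (6 + U)/((2*U)) = (6 + U)*(1/(2*U)) = (6 + U)/(2*U))
(-262 + (44 - 1*27))/(q(14) + w(20, -9)) = (-262 + (44 - 1*27))/((½)*(6 + 14)/14 + (-1 - 9)) = (-262 + (44 - 27))/((½)*(1/14)*20 - 10) = (-262 + 17)/(5/7 - 10) = -245/(-65/7) = -245*(-7/65) = 343/13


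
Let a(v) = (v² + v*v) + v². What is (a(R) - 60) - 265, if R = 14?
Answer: 263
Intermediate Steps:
a(v) = 3*v² (a(v) = (v² + v²) + v² = 2*v² + v² = 3*v²)
(a(R) - 60) - 265 = (3*14² - 60) - 265 = (3*196 - 60) - 265 = (588 - 60) - 265 = 528 - 265 = 263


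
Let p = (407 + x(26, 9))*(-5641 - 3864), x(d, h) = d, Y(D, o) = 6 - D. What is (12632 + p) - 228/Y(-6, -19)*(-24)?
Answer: -4102577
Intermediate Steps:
p = -4115665 (p = (407 + 26)*(-5641 - 3864) = 433*(-9505) = -4115665)
(12632 + p) - 228/Y(-6, -19)*(-24) = (12632 - 4115665) - 228/(6 - 1*(-6))*(-24) = -4103033 - 228/(6 + 6)*(-24) = -4103033 - 228/12*(-24) = -4103033 - 228*1/12*(-24) = -4103033 - 19*(-24) = -4103033 + 456 = -4102577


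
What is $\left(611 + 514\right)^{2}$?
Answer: $1265625$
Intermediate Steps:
$\left(611 + 514\right)^{2} = 1125^{2} = 1265625$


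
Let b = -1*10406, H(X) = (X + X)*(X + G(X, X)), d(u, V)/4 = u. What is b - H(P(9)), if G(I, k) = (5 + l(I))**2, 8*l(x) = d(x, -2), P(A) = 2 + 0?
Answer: -10558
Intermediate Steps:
P(A) = 2
d(u, V) = 4*u
l(x) = x/2 (l(x) = (4*x)/8 = x/2)
G(I, k) = (5 + I/2)**2
H(X) = 2*X*(X + (10 + X)**2/4) (H(X) = (X + X)*(X + (10 + X)**2/4) = (2*X)*(X + (10 + X)**2/4) = 2*X*(X + (10 + X)**2/4))
b = -10406
b - H(P(9)) = -10406 - 2*((10 + 2)**2 + 4*2)/2 = -10406 - 2*(12**2 + 8)/2 = -10406 - 2*(144 + 8)/2 = -10406 - 2*152/2 = -10406 - 1*152 = -10406 - 152 = -10558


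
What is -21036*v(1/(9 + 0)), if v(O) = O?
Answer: -7012/3 ≈ -2337.3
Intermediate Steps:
-21036*v(1/(9 + 0)) = -21036/(9 + 0) = -21036/9 = -1*7012/3 = -7012/3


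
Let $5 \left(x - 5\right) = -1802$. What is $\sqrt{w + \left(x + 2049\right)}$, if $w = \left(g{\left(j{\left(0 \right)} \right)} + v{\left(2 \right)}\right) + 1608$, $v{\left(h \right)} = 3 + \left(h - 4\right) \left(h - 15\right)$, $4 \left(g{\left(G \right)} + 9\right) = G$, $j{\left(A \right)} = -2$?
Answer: $\frac{\sqrt{332110}}{10} \approx 57.629$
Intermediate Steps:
$x = - \frac{1777}{5}$ ($x = 5 + \frac{1}{5} \left(-1802\right) = 5 - \frac{1802}{5} = - \frac{1777}{5} \approx -355.4$)
$g{\left(G \right)} = -9 + \frac{G}{4}$
$v{\left(h \right)} = 3 + \left(-15 + h\right) \left(-4 + h\right)$ ($v{\left(h \right)} = 3 + \left(-4 + h\right) \left(-15 + h\right) = 3 + \left(-15 + h\right) \left(-4 + h\right)$)
$w = \frac{3255}{2}$ ($w = \left(\left(-9 + \frac{1}{4} \left(-2\right)\right) + \left(63 + 2^{2} - 38\right)\right) + 1608 = \left(\left(-9 - \frac{1}{2}\right) + \left(63 + 4 - 38\right)\right) + 1608 = \left(- \frac{19}{2} + 29\right) + 1608 = \frac{39}{2} + 1608 = \frac{3255}{2} \approx 1627.5$)
$\sqrt{w + \left(x + 2049\right)} = \sqrt{\frac{3255}{2} + \left(- \frac{1777}{5} + 2049\right)} = \sqrt{\frac{3255}{2} + \frac{8468}{5}} = \sqrt{\frac{33211}{10}} = \frac{\sqrt{332110}}{10}$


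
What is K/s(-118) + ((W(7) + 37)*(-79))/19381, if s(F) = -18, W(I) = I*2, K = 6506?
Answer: -63082654/174429 ≈ -361.65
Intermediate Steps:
W(I) = 2*I
K/s(-118) + ((W(7) + 37)*(-79))/19381 = 6506/(-18) + ((2*7 + 37)*(-79))/19381 = 6506*(-1/18) + ((14 + 37)*(-79))*(1/19381) = -3253/9 + (51*(-79))*(1/19381) = -3253/9 - 4029*1/19381 = -3253/9 - 4029/19381 = -63082654/174429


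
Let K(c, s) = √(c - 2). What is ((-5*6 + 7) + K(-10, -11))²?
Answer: 517 - 92*I*√3 ≈ 517.0 - 159.35*I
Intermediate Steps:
K(c, s) = √(-2 + c)
((-5*6 + 7) + K(-10, -11))² = ((-5*6 + 7) + √(-2 - 10))² = ((-30 + 7) + √(-12))² = (-23 + 2*I*√3)²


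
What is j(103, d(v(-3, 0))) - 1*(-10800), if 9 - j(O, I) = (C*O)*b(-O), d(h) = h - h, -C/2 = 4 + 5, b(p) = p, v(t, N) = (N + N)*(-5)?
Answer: -180153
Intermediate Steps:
v(t, N) = -10*N (v(t, N) = (2*N)*(-5) = -10*N)
C = -18 (C = -2*(4 + 5) = -2*9 = -18)
d(h) = 0
j(O, I) = 9 - 18*O² (j(O, I) = 9 - (-18*O)*(-O) = 9 - 18*O²)
j(103, d(v(-3, 0))) - 1*(-10800) = (9 - 18*103²) - 1*(-10800) = (9 - 18*10609) + 10800 = (9 - 190962) + 10800 = -190953 + 10800 = -180153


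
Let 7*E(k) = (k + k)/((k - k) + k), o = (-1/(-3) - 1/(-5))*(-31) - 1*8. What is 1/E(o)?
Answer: 7/2 ≈ 3.5000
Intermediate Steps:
o = -368/15 (o = (-1*(-1/3) - 1*(-1/5))*(-31) - 8 = (1/3 + 1/5)*(-31) - 8 = (8/15)*(-31) - 8 = -248/15 - 8 = -368/15 ≈ -24.533)
E(k) = 2/7 (E(k) = ((k + k)/((k - k) + k))/7 = ((2*k)/(0 + k))/7 = ((2*k)/k)/7 = (1/7)*2 = 2/7)
1/E(o) = 1/(2/7) = 7/2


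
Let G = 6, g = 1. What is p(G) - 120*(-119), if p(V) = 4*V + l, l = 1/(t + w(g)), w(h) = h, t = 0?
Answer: 14305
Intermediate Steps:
l = 1 (l = 1/(0 + 1) = 1/1 = 1)
p(V) = 1 + 4*V (p(V) = 4*V + 1 = 1 + 4*V)
p(G) - 120*(-119) = (1 + 4*6) - 120*(-119) = (1 + 24) + 14280 = 25 + 14280 = 14305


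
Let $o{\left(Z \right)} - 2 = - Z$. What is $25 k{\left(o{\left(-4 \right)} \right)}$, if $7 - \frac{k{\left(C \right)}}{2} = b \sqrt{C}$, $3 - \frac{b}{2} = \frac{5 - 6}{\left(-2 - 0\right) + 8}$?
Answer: $350 - \frac{950 \sqrt{6}}{3} \approx -425.67$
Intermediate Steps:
$o{\left(Z \right)} = 2 - Z$
$b = \frac{19}{3}$ ($b = 6 - 2 \frac{5 - 6}{\left(-2 - 0\right) + 8} = 6 - 2 \left(- \frac{1}{\left(-2 + 0\right) + 8}\right) = 6 - 2 \left(- \frac{1}{-2 + 8}\right) = 6 - 2 \left(- \frac{1}{6}\right) = 6 - 2 \left(\left(-1\right) \frac{1}{6}\right) = 6 - - \frac{1}{3} = 6 + \frac{1}{3} = \frac{19}{3} \approx 6.3333$)
$k{\left(C \right)} = 14 - \frac{38 \sqrt{C}}{3}$ ($k{\left(C \right)} = 14 - 2 \frac{19 \sqrt{C}}{3} = 14 - \frac{38 \sqrt{C}}{3}$)
$25 k{\left(o{\left(-4 \right)} \right)} = 25 \left(14 - \frac{38 \sqrt{2 - -4}}{3}\right) = 25 \left(14 - \frac{38 \sqrt{2 + 4}}{3}\right) = 25 \left(14 - \frac{38 \sqrt{6}}{3}\right) = 350 - \frac{950 \sqrt{6}}{3}$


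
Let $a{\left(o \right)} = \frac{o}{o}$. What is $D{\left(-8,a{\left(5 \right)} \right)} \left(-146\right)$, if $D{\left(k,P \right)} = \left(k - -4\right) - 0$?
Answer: $584$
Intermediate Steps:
$a{\left(o \right)} = 1$
$D{\left(k,P \right)} = 4 + k$ ($D{\left(k,P \right)} = \left(k + 4\right) + 0 = \left(4 + k\right) + 0 = 4 + k$)
$D{\left(-8,a{\left(5 \right)} \right)} \left(-146\right) = \left(4 - 8\right) \left(-146\right) = \left(-4\right) \left(-146\right) = 584$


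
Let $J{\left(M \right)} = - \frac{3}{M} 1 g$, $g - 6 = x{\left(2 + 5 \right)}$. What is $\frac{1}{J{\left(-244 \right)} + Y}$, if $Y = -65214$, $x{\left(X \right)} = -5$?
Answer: $- \frac{244}{15912213} \approx -1.5334 \cdot 10^{-5}$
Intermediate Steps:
$g = 1$ ($g = 6 - 5 = 1$)
$J{\left(M \right)} = - \frac{3}{M}$ ($J{\left(M \right)} = - \frac{3}{M} 1 \cdot 1 = - \frac{3}{M} 1 = - \frac{3}{M}$)
$\frac{1}{J{\left(-244 \right)} + Y} = \frac{1}{- \frac{3}{-244} - 65214} = \frac{1}{\left(-3\right) \left(- \frac{1}{244}\right) - 65214} = \frac{1}{\frac{3}{244} - 65214} = \frac{1}{- \frac{15912213}{244}} = - \frac{244}{15912213}$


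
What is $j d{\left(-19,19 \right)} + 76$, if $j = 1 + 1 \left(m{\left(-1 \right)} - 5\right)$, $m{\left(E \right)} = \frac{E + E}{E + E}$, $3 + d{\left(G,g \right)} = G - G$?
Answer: $85$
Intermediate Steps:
$d{\left(G,g \right)} = -3$ ($d{\left(G,g \right)} = -3 + \left(G - G\right) = -3 + 0 = -3$)
$m{\left(E \right)} = 1$ ($m{\left(E \right)} = \frac{2 E}{2 E} = 2 E \frac{1}{2 E} = 1$)
$j = -3$ ($j = 1 + 1 \left(1 - 5\right) = 1 + 1 \left(-4\right) = 1 - 4 = -3$)
$j d{\left(-19,19 \right)} + 76 = \left(-3\right) \left(-3\right) + 76 = 9 + 76 = 85$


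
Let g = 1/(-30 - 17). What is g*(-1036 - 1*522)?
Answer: 1558/47 ≈ 33.149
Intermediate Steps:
g = -1/47 (g = 1/(-47) = -1/47 ≈ -0.021277)
g*(-1036 - 1*522) = -(-1036 - 1*522)/47 = -(-1036 - 522)/47 = -1/47*(-1558) = 1558/47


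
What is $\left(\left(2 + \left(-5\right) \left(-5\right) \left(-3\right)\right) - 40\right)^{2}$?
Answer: $12769$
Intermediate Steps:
$\left(\left(2 + \left(-5\right) \left(-5\right) \left(-3\right)\right) - 40\right)^{2} = \left(\left(2 + 25 \left(-3\right)\right) - 40\right)^{2} = \left(\left(2 - 75\right) - 40\right)^{2} = \left(-73 - 40\right)^{2} = \left(-113\right)^{2} = 12769$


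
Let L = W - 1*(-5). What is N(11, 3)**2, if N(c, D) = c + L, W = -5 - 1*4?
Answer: 49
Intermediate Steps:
W = -9 (W = -5 - 4 = -9)
L = -4 (L = -9 - 1*(-5) = -9 + 5 = -4)
N(c, D) = -4 + c (N(c, D) = c - 4 = -4 + c)
N(11, 3)**2 = (-4 + 11)**2 = 7**2 = 49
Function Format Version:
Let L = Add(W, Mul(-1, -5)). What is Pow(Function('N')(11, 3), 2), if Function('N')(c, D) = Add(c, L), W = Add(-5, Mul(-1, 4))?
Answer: 49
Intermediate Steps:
W = -9 (W = Add(-5, -4) = -9)
L = -4 (L = Add(-9, Mul(-1, -5)) = Add(-9, 5) = -4)
Function('N')(c, D) = Add(-4, c) (Function('N')(c, D) = Add(c, -4) = Add(-4, c))
Pow(Function('N')(11, 3), 2) = Pow(Add(-4, 11), 2) = Pow(7, 2) = 49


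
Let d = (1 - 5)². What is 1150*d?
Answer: 18400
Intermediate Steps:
d = 16 (d = (-4)² = 16)
1150*d = 1150*16 = 18400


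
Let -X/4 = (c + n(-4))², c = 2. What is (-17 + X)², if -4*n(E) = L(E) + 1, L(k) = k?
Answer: 35721/16 ≈ 2232.6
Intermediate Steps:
n(E) = -¼ - E/4 (n(E) = -(E + 1)/4 = -(1 + E)/4 = -¼ - E/4)
X = -121/4 (X = -4*(2 + (-¼ - ¼*(-4)))² = -4*(2 + (-¼ + 1))² = -4*(2 + ¾)² = -4*(11/4)² = -4*121/16 = -121/4 ≈ -30.250)
(-17 + X)² = (-17 - 121/4)² = (-189/4)² = 35721/16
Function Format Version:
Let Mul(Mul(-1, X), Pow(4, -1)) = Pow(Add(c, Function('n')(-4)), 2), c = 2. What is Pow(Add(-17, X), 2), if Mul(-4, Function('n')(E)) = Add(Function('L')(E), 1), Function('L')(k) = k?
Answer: Rational(35721, 16) ≈ 2232.6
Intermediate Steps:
Function('n')(E) = Add(Rational(-1, 4), Mul(Rational(-1, 4), E)) (Function('n')(E) = Mul(Rational(-1, 4), Add(E, 1)) = Mul(Rational(-1, 4), Add(1, E)) = Add(Rational(-1, 4), Mul(Rational(-1, 4), E)))
X = Rational(-121, 4) (X = Mul(-4, Pow(Add(2, Add(Rational(-1, 4), Mul(Rational(-1, 4), -4))), 2)) = Mul(-4, Pow(Add(2, Add(Rational(-1, 4), 1)), 2)) = Mul(-4, Pow(Add(2, Rational(3, 4)), 2)) = Mul(-4, Pow(Rational(11, 4), 2)) = Mul(-4, Rational(121, 16)) = Rational(-121, 4) ≈ -30.250)
Pow(Add(-17, X), 2) = Pow(Add(-17, Rational(-121, 4)), 2) = Pow(Rational(-189, 4), 2) = Rational(35721, 16)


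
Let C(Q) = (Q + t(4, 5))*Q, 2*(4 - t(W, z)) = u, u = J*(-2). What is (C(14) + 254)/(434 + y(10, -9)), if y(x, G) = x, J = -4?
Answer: 75/74 ≈ 1.0135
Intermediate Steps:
u = 8 (u = -4*(-2) = 8)
t(W, z) = 0 (t(W, z) = 4 - ½*8 = 4 - 4 = 0)
C(Q) = Q² (C(Q) = (Q + 0)*Q = Q*Q = Q²)
(C(14) + 254)/(434 + y(10, -9)) = (14² + 254)/(434 + 10) = (196 + 254)/444 = 450*(1/444) = 75/74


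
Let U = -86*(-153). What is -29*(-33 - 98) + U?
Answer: 16957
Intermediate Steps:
U = 13158
-29*(-33 - 98) + U = -29*(-33 - 98) + 13158 = -29*(-131) + 13158 = 3799 + 13158 = 16957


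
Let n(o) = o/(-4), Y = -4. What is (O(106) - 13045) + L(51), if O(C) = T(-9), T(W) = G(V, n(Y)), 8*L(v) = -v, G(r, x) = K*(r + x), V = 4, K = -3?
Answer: -104531/8 ≈ -13066.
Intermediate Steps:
n(o) = -o/4 (n(o) = o*(-¼) = -o/4)
G(r, x) = -3*r - 3*x (G(r, x) = -3*(r + x) = -3*r - 3*x)
L(v) = -v/8 (L(v) = (-v)/8 = -v/8)
T(W) = -15 (T(W) = -3*4 - (-3)*(-4)/4 = -12 - 3*1 = -12 - 3 = -15)
O(C) = -15
(O(106) - 13045) + L(51) = (-15 - 13045) - ⅛*51 = -13060 - 51/8 = -104531/8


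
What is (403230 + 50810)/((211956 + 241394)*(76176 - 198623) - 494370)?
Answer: -22702/2775592091 ≈ -8.1792e-6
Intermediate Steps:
(403230 + 50810)/((211956 + 241394)*(76176 - 198623) - 494370) = 454040/(453350*(-122447) - 494370) = 454040/(-55511347450 - 494370) = 454040/(-55511841820) = 454040*(-1/55511841820) = -22702/2775592091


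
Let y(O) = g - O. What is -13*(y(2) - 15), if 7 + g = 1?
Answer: 299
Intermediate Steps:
g = -6 (g = -7 + 1 = -6)
y(O) = -6 - O
-13*(y(2) - 15) = -13*((-6 - 1*2) - 15) = -13*((-6 - 2) - 15) = -13*(-8 - 15) = -13*(-23) = 299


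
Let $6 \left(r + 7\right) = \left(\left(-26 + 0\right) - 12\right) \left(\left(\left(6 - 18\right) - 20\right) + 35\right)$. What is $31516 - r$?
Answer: $31542$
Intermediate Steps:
$r = -26$ ($r = -7 + \frac{\left(\left(-26 + 0\right) - 12\right) \left(\left(\left(6 - 18\right) - 20\right) + 35\right)}{6} = -7 + \frac{\left(-26 - 12\right) \left(\left(-12 - 20\right) + 35\right)}{6} = -7 + \frac{\left(-38\right) \left(-32 + 35\right)}{6} = -7 + \frac{\left(-38\right) 3}{6} = -7 + \frac{1}{6} \left(-114\right) = -7 - 19 = -26$)
$31516 - r = 31516 - -26 = 31516 + 26 = 31542$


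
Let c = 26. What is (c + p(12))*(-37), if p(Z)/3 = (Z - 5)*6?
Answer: -5624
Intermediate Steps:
p(Z) = -90 + 18*Z (p(Z) = 3*((Z - 5)*6) = 3*((-5 + Z)*6) = 3*(-30 + 6*Z) = -90 + 18*Z)
(c + p(12))*(-37) = (26 + (-90 + 18*12))*(-37) = (26 + (-90 + 216))*(-37) = (26 + 126)*(-37) = 152*(-37) = -5624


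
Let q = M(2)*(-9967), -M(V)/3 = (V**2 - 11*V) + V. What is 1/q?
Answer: -1/478416 ≈ -2.0902e-6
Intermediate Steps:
M(V) = -3*V**2 + 30*V (M(V) = -3*((V**2 - 11*V) + V) = -3*(V**2 - 10*V) = -3*V**2 + 30*V)
q = -478416 (q = (3*2*(10 - 1*2))*(-9967) = (3*2*(10 - 2))*(-9967) = (3*2*8)*(-9967) = 48*(-9967) = -478416)
1/q = 1/(-478416) = -1/478416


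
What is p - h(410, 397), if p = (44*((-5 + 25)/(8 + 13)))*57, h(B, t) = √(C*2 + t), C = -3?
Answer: 16720/7 - √391 ≈ 2368.8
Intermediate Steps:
h(B, t) = √(-6 + t) (h(B, t) = √(-3*2 + t) = √(-6 + t))
p = 16720/7 (p = (44*(20/21))*57 = (880/21)*57 = 16720/7 ≈ 2388.6)
p - h(410, 397) = 16720/7 - √(-6 + 397) = 16720/7 - √391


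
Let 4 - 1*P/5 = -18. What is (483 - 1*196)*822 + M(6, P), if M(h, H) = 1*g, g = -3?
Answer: 235911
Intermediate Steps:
P = 110 (P = 20 - 5*(-18) = 20 + 90 = 110)
M(h, H) = -3 (M(h, H) = 1*(-3) = -3)
(483 - 1*196)*822 + M(6, P) = (483 - 1*196)*822 - 3 = (483 - 196)*822 - 3 = 287*822 - 3 = 235914 - 3 = 235911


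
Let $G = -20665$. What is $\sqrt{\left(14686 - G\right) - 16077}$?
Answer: $\sqrt{19274} \approx 138.83$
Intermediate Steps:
$\sqrt{\left(14686 - G\right) - 16077} = \sqrt{\left(14686 - -20665\right) - 16077} = \sqrt{\left(14686 + 20665\right) - 16077} = \sqrt{35351 - 16077} = \sqrt{19274}$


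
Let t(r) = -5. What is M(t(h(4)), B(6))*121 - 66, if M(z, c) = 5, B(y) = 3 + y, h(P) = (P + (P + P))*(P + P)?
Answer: 539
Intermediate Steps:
h(P) = 6*P² (h(P) = (P + 2*P)*(2*P) = (3*P)*(2*P) = 6*P²)
M(t(h(4)), B(6))*121 - 66 = 5*121 - 66 = 605 - 66 = 539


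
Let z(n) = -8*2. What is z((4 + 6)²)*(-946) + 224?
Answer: 15360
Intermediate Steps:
z(n) = -16
z((4 + 6)²)*(-946) + 224 = -16*(-946) + 224 = 15136 + 224 = 15360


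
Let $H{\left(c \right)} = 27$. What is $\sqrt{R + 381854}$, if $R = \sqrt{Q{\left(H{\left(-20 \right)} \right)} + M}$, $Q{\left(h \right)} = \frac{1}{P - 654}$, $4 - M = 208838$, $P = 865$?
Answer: $\frac{\sqrt{17000521934 + 633 i \sqrt{1033055367}}}{211} \approx 617.94 + 0.36976 i$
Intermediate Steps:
$M = -208834$ ($M = 4 - 208838 = -208834$)
$Q{\left(h \right)} = \frac{1}{211}$ ($Q{\left(h \right)} = \frac{1}{865 - 654} = \frac{1}{211}$)
$R = \frac{3 i \sqrt{1033055367}}{211}$ ($R = \sqrt{\frac{1}{211} - 208834} = \sqrt{- \frac{44063973}{211}} = \frac{3 i \sqrt{1033055367}}{211} \approx 456.98 i$)
$\sqrt{R + 381854} = \sqrt{\frac{3 i \sqrt{1033055367}}{211} + 381854} = \sqrt{381854 + \frac{3 i \sqrt{1033055367}}{211}}$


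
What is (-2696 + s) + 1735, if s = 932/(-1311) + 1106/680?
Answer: -427948037/445740 ≈ -960.08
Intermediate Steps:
s = 408103/445740 (s = 932*(-1/1311) + 1106*(1/680) = -932/1311 + 553/340 = 408103/445740 ≈ 0.91556)
(-2696 + s) + 1735 = (-2696 + 408103/445740) + 1735 = -1201306937/445740 + 1735 = -427948037/445740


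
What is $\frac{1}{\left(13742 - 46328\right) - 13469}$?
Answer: $- \frac{1}{46055} \approx -2.1713 \cdot 10^{-5}$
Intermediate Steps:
$\frac{1}{\left(13742 - 46328\right) - 13469} = \frac{1}{-32586 - 13469} = \frac{1}{-46055} = - \frac{1}{46055}$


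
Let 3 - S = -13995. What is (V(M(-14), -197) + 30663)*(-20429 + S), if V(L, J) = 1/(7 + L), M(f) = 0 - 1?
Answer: -1183168949/6 ≈ -1.9719e+8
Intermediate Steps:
S = 13998 (S = 3 - 1*(-13995) = 3 + 13995 = 13998)
M(f) = -1
(V(M(-14), -197) + 30663)*(-20429 + S) = (1/(7 - 1) + 30663)*(-20429 + 13998) = (1/6 + 30663)*(-6431) = (⅙ + 30663)*(-6431) = (183979/6)*(-6431) = -1183168949/6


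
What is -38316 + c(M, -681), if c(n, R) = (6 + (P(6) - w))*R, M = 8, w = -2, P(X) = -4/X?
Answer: -43310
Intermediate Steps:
c(n, R) = 22*R/3 (c(n, R) = (6 + (-4/6 - 1*(-2)))*R = (6 + (-4*⅙ + 2))*R = (6 + (-⅔ + 2))*R = (6 + 4/3)*R = 22*R/3)
-38316 + c(M, -681) = -38316 + (22/3)*(-681) = -38316 - 4994 = -43310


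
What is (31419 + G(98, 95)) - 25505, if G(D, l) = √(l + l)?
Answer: 5914 + √190 ≈ 5927.8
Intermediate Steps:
G(D, l) = √2*√l (G(D, l) = √(2*l) = √2*√l)
(31419 + G(98, 95)) - 25505 = (31419 + √2*√95) - 25505 = (31419 + √190) - 25505 = 5914 + √190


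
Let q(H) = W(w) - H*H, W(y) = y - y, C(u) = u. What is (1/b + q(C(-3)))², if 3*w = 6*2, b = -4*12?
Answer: 187489/2304 ≈ 81.375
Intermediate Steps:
b = -48
w = 4 (w = (6*2)/3 = (⅓)*12 = 4)
W(y) = 0
q(H) = -H² (q(H) = 0 - H*H = 0 - H² = -H²)
(1/b + q(C(-3)))² = (1/(-48) - 1*(-3)²)² = (-1/48 - 1*9)² = (-1/48 - 9)² = (-433/48)² = 187489/2304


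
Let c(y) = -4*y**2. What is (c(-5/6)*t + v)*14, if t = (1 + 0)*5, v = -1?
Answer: -1876/9 ≈ -208.44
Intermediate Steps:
t = 5 (t = 1*5 = 5)
(c(-5/6)*t + v)*14 = (-4*(-5/6)**2*5 - 1)*14 = (-4*25/36*5 - 1)*14 = (-25/9*5 - 1)*14 = (-125/9 - 1)*14 = -134/9*14 = -1876/9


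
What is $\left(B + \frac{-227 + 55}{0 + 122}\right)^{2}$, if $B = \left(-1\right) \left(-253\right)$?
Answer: $\frac{235530409}{3721} \approx 63298.0$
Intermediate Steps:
$B = 253$
$\left(B + \frac{-227 + 55}{0 + 122}\right)^{2} = \left(253 + \frac{-227 + 55}{0 + 122}\right)^{2} = \left(253 - \frac{172}{122}\right)^{2} = \left(253 - \frac{86}{61}\right)^{2} = \left(\frac{15347}{61}\right)^{2} = \frac{235530409}{3721}$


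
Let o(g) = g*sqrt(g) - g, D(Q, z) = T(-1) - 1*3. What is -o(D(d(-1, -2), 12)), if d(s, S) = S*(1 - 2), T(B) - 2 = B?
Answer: -2 + 2*I*sqrt(2) ≈ -2.0 + 2.8284*I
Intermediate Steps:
T(B) = 2 + B
d(s, S) = -S (d(s, S) = S*(-1) = -S)
D(Q, z) = -2 (D(Q, z) = (2 - 1) - 1*3 = 1 - 3 = -2)
o(g) = g**(3/2) - g
-o(D(d(-1, -2), 12)) = -((-2)**(3/2) - 1*(-2)) = -(-2*I*sqrt(2) + 2) = -(2 - 2*I*sqrt(2)) = -2 + 2*I*sqrt(2)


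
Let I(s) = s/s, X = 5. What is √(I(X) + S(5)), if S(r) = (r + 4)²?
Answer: √82 ≈ 9.0554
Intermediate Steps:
S(r) = (4 + r)²
I(s) = 1
√(I(X) + S(5)) = √(1 + (4 + 5)²) = √(1 + 9²) = √(1 + 81) = √82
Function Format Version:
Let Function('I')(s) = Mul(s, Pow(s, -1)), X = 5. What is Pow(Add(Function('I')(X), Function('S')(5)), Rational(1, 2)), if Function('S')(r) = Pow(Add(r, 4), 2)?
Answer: Pow(82, Rational(1, 2)) ≈ 9.0554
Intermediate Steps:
Function('S')(r) = Pow(Add(4, r), 2)
Function('I')(s) = 1
Pow(Add(Function('I')(X), Function('S')(5)), Rational(1, 2)) = Pow(Add(1, Pow(Add(4, 5), 2)), Rational(1, 2)) = Pow(Add(1, Pow(9, 2)), Rational(1, 2)) = Pow(Add(1, 81), Rational(1, 2)) = Pow(82, Rational(1, 2))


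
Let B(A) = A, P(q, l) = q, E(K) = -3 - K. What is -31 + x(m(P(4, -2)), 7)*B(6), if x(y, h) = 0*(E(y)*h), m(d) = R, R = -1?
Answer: -31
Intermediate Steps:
m(d) = -1
x(y, h) = 0 (x(y, h) = 0*((-3 - y)*h) = 0*(h*(-3 - y)) = 0)
-31 + x(m(P(4, -2)), 7)*B(6) = -31 + 0*6 = -31 + 0 = -31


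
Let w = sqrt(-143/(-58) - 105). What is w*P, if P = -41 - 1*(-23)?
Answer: -9*I*sqrt(344926)/29 ≈ -182.27*I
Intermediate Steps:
w = I*sqrt(344926)/58 (w = sqrt(-143*(-1/58) - 105) = sqrt(143/58 - 105) = sqrt(-5947/58) = I*sqrt(344926)/58 ≈ 10.126*I)
P = -18 (P = -41 + 23 = -18)
w*P = (I*sqrt(344926)/58)*(-18) = -9*I*sqrt(344926)/29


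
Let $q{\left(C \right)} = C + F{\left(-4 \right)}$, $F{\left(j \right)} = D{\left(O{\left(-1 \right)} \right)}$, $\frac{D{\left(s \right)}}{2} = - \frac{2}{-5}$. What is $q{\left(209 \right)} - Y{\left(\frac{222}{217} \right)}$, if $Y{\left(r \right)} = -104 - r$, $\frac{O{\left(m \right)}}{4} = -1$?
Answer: $\frac{341583}{1085} \approx 314.82$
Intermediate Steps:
$O{\left(m \right)} = -4$ ($O{\left(m \right)} = 4 \left(-1\right) = -4$)
$D{\left(s \right)} = \frac{4}{5}$ ($D{\left(s \right)} = 2 \left(- \frac{2}{-5}\right) = 2 \left(\left(-2\right) \left(- \frac{1}{5}\right)\right) = 2 \cdot \frac{2}{5} = \frac{4}{5}$)
$F{\left(j \right)} = \frac{4}{5}$
$q{\left(C \right)} = \frac{4}{5} + C$ ($q{\left(C \right)} = C + \frac{4}{5} = \frac{4}{5} + C$)
$q{\left(209 \right)} - Y{\left(\frac{222}{217} \right)} = \left(\frac{4}{5} + 209\right) - \left(-104 - \frac{222}{217}\right) = \frac{1049}{5} - \left(-104 - 222 \cdot \frac{1}{217}\right) = \frac{1049}{5} - \left(-104 - \frac{222}{217}\right) = \frac{1049}{5} - - \frac{22790}{217} = \frac{1049}{5} + \frac{22790}{217} = \frac{341583}{1085}$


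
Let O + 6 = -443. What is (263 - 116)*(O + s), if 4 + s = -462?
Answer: -134505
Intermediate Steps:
O = -449 (O = -6 - 443 = -449)
s = -466 (s = -4 - 462 = -466)
(263 - 116)*(O + s) = (263 - 116)*(-449 - 466) = 147*(-915) = -134505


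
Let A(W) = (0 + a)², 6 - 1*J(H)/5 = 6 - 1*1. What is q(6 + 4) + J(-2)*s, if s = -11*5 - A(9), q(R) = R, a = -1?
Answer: -270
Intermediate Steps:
J(H) = 5 (J(H) = 30 - 5*(6 - 1*1) = 30 - 5*(6 - 1) = 30 - 5*5 = 30 - 25 = 5)
A(W) = 1 (A(W) = (0 - 1)² = (-1)² = 1)
s = -56 (s = -11*5 - 1*1 = -55 - 1 = -56)
q(6 + 4) + J(-2)*s = (6 + 4) + 5*(-56) = 10 - 280 = -270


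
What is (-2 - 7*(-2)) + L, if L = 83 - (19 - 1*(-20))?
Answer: 56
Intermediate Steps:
L = 44 (L = 83 - (19 + 20) = 83 - 1*39 = 83 - 39 = 44)
(-2 - 7*(-2)) + L = (-2 - 7*(-2)) + 44 = (-2 + 14) + 44 = 12 + 44 = 56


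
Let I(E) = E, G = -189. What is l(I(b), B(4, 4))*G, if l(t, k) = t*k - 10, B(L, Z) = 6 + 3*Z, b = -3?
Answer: 12096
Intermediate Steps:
l(t, k) = -10 + k*t (l(t, k) = k*t - 10 = -10 + k*t)
l(I(b), B(4, 4))*G = (-10 + (6 + 3*4)*(-3))*(-189) = (-10 + (6 + 12)*(-3))*(-189) = (-10 + 18*(-3))*(-189) = (-10 - 54)*(-189) = -64*(-189) = 12096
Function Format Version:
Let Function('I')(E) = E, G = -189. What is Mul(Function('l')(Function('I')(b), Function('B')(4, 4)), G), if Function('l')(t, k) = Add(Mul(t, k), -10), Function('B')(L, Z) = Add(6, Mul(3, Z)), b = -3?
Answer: 12096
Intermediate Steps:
Function('l')(t, k) = Add(-10, Mul(k, t)) (Function('l')(t, k) = Add(Mul(k, t), -10) = Add(-10, Mul(k, t)))
Mul(Function('l')(Function('I')(b), Function('B')(4, 4)), G) = Mul(Add(-10, Mul(Add(6, Mul(3, 4)), -3)), -189) = Mul(Add(-10, Mul(Add(6, 12), -3)), -189) = Mul(Add(-10, Mul(18, -3)), -189) = Mul(Add(-10, -54), -189) = Mul(-64, -189) = 12096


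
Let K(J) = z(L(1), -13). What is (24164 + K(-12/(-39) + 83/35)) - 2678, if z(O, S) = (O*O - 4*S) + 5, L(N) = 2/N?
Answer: 21547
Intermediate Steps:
z(O, S) = 5 + O² - 4*S (z(O, S) = (O² - 4*S) + 5 = 5 + O² - 4*S)
K(J) = 61 (K(J) = 5 + (2/1)² - 4*(-13) = 5 + (2*1)² + 52 = 5 + 2² + 52 = 5 + 4 + 52 = 61)
(24164 + K(-12/(-39) + 83/35)) - 2678 = (24164 + 61) - 2678 = 24225 - 2678 = 21547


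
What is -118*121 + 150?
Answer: -14128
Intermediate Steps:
-118*121 + 150 = -14278 + 150 = -14128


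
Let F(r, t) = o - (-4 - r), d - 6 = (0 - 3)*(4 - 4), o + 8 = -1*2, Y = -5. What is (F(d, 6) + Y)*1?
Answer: -5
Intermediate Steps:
o = -10 (o = -8 - 1*2 = -8 - 2 = -10)
d = 6 (d = 6 + (0 - 3)*(4 - 4) = 6 - 3*0 = 6 + 0 = 6)
F(r, t) = -6 + r (F(r, t) = -10 - (-4 - r) = -10 + (4 + r) = -6 + r)
(F(d, 6) + Y)*1 = ((-6 + 6) - 5)*1 = (0 - 5)*1 = -5*1 = -5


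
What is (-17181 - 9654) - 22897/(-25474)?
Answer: -683571893/25474 ≈ -26834.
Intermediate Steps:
(-17181 - 9654) - 22897/(-25474) = -26835 - 22897*(-1/25474) = -26835 + 22897/25474 = -683571893/25474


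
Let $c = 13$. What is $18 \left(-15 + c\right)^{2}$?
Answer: $72$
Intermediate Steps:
$18 \left(-15 + c\right)^{2} = 18 \left(-15 + 13\right)^{2} = 18 \left(-2\right)^{2} = 18 \cdot 4 = 72$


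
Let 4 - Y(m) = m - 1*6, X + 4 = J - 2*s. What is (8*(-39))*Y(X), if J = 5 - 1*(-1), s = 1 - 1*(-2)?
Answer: -4368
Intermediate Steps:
s = 3 (s = 1 + 2 = 3)
J = 6 (J = 5 + 1 = 6)
X = -4 (X = -4 + (6 - 2*3) = -4 + (6 - 6) = -4 + 0 = -4)
Y(m) = 10 - m (Y(m) = 4 - (m - 1*6) = 4 - (m - 6) = 4 - (-6 + m) = 4 + (6 - m) = 10 - m)
(8*(-39))*Y(X) = (8*(-39))*(10 - 1*(-4)) = -312*(10 + 4) = -312*14 = -4368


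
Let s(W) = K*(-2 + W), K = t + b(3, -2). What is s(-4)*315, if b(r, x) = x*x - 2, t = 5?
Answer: -13230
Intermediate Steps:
b(r, x) = -2 + x**2 (b(r, x) = x**2 - 2 = -2 + x**2)
K = 7 (K = 5 + (-2 + (-2)**2) = 5 + (-2 + 4) = 5 + 2 = 7)
s(W) = -14 + 7*W (s(W) = 7*(-2 + W) = -14 + 7*W)
s(-4)*315 = (-14 + 7*(-4))*315 = (-14 - 28)*315 = -42*315 = -13230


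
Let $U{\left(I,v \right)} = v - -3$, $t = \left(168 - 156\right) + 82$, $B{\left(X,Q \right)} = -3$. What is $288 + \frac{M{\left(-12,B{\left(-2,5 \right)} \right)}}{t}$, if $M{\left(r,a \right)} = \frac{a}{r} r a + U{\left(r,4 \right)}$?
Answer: $\frac{13544}{47} \approx 288.17$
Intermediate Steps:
$t = 94$ ($t = 12 + 82 = 94$)
$U{\left(I,v \right)} = 3 + v$ ($U{\left(I,v \right)} = v + 3 = 3 + v$)
$M{\left(r,a \right)} = 7 + a^{2}$ ($M{\left(r,a \right)} = \frac{a}{r} r a + \left(3 + 4\right) = a a + 7 = a^{2} + 7 = 7 + a^{2}$)
$288 + \frac{M{\left(-12,B{\left(-2,5 \right)} \right)}}{t} = 288 + \frac{7 + \left(-3\right)^{2}}{94} = 288 + \left(7 + 9\right) \frac{1}{94} = 288 + 16 \cdot \frac{1}{94} = 288 + \frac{8}{47} = \frac{13544}{47}$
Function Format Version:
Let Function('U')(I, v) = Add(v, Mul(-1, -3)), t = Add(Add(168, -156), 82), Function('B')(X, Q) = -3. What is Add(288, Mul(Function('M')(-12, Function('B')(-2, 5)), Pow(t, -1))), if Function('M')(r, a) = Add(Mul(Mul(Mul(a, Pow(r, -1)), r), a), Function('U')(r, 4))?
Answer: Rational(13544, 47) ≈ 288.17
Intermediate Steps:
t = 94 (t = Add(12, 82) = 94)
Function('U')(I, v) = Add(3, v) (Function('U')(I, v) = Add(v, 3) = Add(3, v))
Function('M')(r, a) = Add(7, Pow(a, 2)) (Function('M')(r, a) = Add(Mul(Mul(Mul(a, Pow(r, -1)), r), a), Add(3, 4)) = Add(Mul(a, a), 7) = Add(Pow(a, 2), 7) = Add(7, Pow(a, 2)))
Add(288, Mul(Function('M')(-12, Function('B')(-2, 5)), Pow(t, -1))) = Add(288, Mul(Add(7, Pow(-3, 2)), Pow(94, -1))) = Add(288, Mul(Add(7, 9), Rational(1, 94))) = Add(288, Mul(16, Rational(1, 94))) = Add(288, Rational(8, 47)) = Rational(13544, 47)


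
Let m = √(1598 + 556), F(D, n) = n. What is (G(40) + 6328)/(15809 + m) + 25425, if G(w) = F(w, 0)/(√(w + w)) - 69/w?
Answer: 254175007042259/9996893080 - 253051*√2154/9996893080 ≈ 25425.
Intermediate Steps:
m = √2154 ≈ 46.411
G(w) = -69/w (G(w) = 0/(√(w + w)) - 69/w = 0/(√(2*w)) - 69/w = 0/((√2*√w)) - 69/w = 0*(√2/(2*√w)) - 69/w = 0 - 69/w = -69/w)
(G(40) + 6328)/(15809 + m) + 25425 = (-69/40 + 6328)/(15809 + √2154) + 25425 = 253051/(40*(15809 + √2154)) + 25425 = 25425 + 253051/(40*(15809 + √2154))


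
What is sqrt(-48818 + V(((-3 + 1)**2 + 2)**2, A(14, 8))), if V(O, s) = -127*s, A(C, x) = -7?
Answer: I*sqrt(47929) ≈ 218.93*I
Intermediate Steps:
sqrt(-48818 + V(((-3 + 1)**2 + 2)**2, A(14, 8))) = sqrt(-48818 - 127*(-7)) = sqrt(-48818 + 889) = sqrt(-47929) = I*sqrt(47929)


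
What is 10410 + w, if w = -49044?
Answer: -38634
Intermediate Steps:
10410 + w = 10410 - 49044 = -38634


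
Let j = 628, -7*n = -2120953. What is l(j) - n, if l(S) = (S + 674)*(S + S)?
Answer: 9326231/7 ≈ 1.3323e+6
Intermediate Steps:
n = 2120953/7 (n = -1/7*(-2120953) = 2120953/7 ≈ 3.0299e+5)
l(S) = 2*S*(674 + S) (l(S) = (674 + S)*(2*S) = 2*S*(674 + S))
l(j) - n = 2*628*(674 + 628) - 1*2120953/7 = 2*628*1302 - 2120953/7 = 1635312 - 2120953/7 = 9326231/7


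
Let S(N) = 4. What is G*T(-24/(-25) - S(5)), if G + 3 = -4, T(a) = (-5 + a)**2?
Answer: -282807/625 ≈ -452.49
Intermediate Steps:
G = -7 (G = -3 - 4 = -7)
G*T(-24/(-25) - S(5)) = -7*(-5 + (-24/(-25) - 1*4))**2 = -7*(-5 + (-24*(-1/25) - 4))**2 = -7*(-5 + (24/25 - 4))**2 = -7*(-5 - 76/25)**2 = -7*(-201/25)**2 = -7*40401/625 = -282807/625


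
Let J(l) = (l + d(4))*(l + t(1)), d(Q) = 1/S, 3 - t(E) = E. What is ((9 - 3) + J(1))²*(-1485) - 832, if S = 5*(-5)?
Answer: -14741348/125 ≈ -1.1793e+5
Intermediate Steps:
S = -25
t(E) = 3 - E
d(Q) = -1/25 (d(Q) = 1/(-25) = -1/25)
J(l) = (2 + l)*(-1/25 + l) (J(l) = (l - 1/25)*(l + (3 - 1*1)) = (-1/25 + l)*(l + (3 - 1)) = (-1/25 + l)*(l + 2) = (-1/25 + l)*(2 + l) = (2 + l)*(-1/25 + l))
((9 - 3) + J(1))²*(-1485) - 832 = ((9 - 3) + (-2/25 + 1² + (49/25)*1))²*(-1485) - 832 = (6 + (-2/25 + 1 + 49/25))²*(-1485) - 832 = (6 + 72/25)²*(-1485) - 832 = (222/25)²*(-1485) - 832 = (49284/625)*(-1485) - 832 = -14637348/125 - 832 = -14741348/125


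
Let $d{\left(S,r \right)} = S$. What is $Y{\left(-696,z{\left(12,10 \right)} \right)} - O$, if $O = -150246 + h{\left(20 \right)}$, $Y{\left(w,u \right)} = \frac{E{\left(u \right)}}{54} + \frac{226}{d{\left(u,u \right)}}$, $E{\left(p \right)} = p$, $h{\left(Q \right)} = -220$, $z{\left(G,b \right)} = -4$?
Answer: $\frac{8122109}{54} \approx 1.5041 \cdot 10^{5}$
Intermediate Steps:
$Y{\left(w,u \right)} = \frac{226}{u} + \frac{u}{54}$ ($Y{\left(w,u \right)} = \frac{u}{54} + \frac{226}{u} = \frac{226}{u} + \frac{u}{54}$)
$O = -150466$ ($O = -150246 - 220 = -150466$)
$Y{\left(-696,z{\left(12,10 \right)} \right)} - O = \left(\frac{226}{-4} + \frac{1}{54} \left(-4\right)\right) - -150466 = \left(226 \left(- \frac{1}{4}\right) - \frac{2}{27}\right) + 150466 = \left(- \frac{113}{2} - \frac{2}{27}\right) + 150466 = - \frac{3055}{54} + 150466 = \frac{8122109}{54}$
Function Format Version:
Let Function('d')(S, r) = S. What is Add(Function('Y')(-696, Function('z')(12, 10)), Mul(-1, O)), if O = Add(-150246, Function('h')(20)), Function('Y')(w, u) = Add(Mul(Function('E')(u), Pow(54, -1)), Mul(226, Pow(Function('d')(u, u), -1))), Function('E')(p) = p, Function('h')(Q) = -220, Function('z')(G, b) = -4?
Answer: Rational(8122109, 54) ≈ 1.5041e+5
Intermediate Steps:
Function('Y')(w, u) = Add(Mul(226, Pow(u, -1)), Mul(Rational(1, 54), u)) (Function('Y')(w, u) = Add(Mul(u, Pow(54, -1)), Mul(226, Pow(u, -1))) = Add(Mul(u, Rational(1, 54)), Mul(226, Pow(u, -1))) = Add(Mul(Rational(1, 54), u), Mul(226, Pow(u, -1))) = Add(Mul(226, Pow(u, -1)), Mul(Rational(1, 54), u)))
O = -150466 (O = Add(-150246, -220) = -150466)
Add(Function('Y')(-696, Function('z')(12, 10)), Mul(-1, O)) = Add(Add(Mul(226, Pow(-4, -1)), Mul(Rational(1, 54), -4)), Mul(-1, -150466)) = Add(Add(Mul(226, Rational(-1, 4)), Rational(-2, 27)), 150466) = Add(Add(Rational(-113, 2), Rational(-2, 27)), 150466) = Add(Rational(-3055, 54), 150466) = Rational(8122109, 54)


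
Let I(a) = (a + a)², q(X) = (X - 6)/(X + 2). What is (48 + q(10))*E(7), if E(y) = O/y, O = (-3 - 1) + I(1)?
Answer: 0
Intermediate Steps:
q(X) = (-6 + X)/(2 + X)
I(a) = 4*a² (I(a) = (2*a)² = 4*a²)
O = 0 (O = (-3 - 1) + 4*1² = -4 + 4*1 = -4 + 4 = 0)
E(y) = 0 (E(y) = 0/y = 0)
(48 + q(10))*E(7) = (48 + (-6 + 10)/(2 + 10))*0 = (48 + 4/12)*0 = (48 + (1/12)*4)*0 = (48 + ⅓)*0 = (145/3)*0 = 0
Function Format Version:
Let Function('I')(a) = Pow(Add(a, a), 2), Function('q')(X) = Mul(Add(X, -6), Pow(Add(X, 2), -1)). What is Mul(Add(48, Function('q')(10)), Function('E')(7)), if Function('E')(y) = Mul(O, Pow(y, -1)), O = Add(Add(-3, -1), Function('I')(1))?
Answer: 0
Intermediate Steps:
Function('q')(X) = Mul(Pow(Add(2, X), -1), Add(-6, X)) (Function('q')(X) = Mul(Add(-6, X), Pow(Add(2, X), -1)) = Mul(Pow(Add(2, X), -1), Add(-6, X)))
Function('I')(a) = Mul(4, Pow(a, 2)) (Function('I')(a) = Pow(Mul(2, a), 2) = Mul(4, Pow(a, 2)))
O = 0 (O = Add(Add(-3, -1), Mul(4, Pow(1, 2))) = Add(-4, Mul(4, 1)) = Add(-4, 4) = 0)
Function('E')(y) = 0 (Function('E')(y) = Mul(0, Pow(y, -1)) = 0)
Mul(Add(48, Function('q')(10)), Function('E')(7)) = Mul(Add(48, Mul(Pow(Add(2, 10), -1), Add(-6, 10))), 0) = Mul(Add(48, Mul(Pow(12, -1), 4)), 0) = Mul(Add(48, Mul(Rational(1, 12), 4)), 0) = Mul(Add(48, Rational(1, 3)), 0) = Mul(Rational(145, 3), 0) = 0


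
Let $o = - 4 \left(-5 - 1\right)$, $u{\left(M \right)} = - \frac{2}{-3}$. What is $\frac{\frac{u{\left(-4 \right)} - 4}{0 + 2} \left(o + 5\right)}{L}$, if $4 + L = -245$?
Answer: $\frac{145}{747} \approx 0.19411$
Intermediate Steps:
$L = -249$ ($L = -4 - 245 = -249$)
$u{\left(M \right)} = \frac{2}{3}$ ($u{\left(M \right)} = \left(-2\right) \left(- \frac{1}{3}\right) = \frac{2}{3}$)
$o = 24$ ($o = \left(-4\right) \left(-6\right) = 24$)
$\frac{\frac{u{\left(-4 \right)} - 4}{0 + 2} \left(o + 5\right)}{L} = \frac{\frac{\frac{2}{3} - 4}{0 + 2} \left(24 + 5\right)}{-249} = - \frac{10}{3 \cdot 2} \cdot 29 \left(- \frac{1}{249}\right) = \left(- \frac{10}{3}\right) \frac{1}{2} \cdot 29 \left(- \frac{1}{249}\right) = \left(- \frac{5}{3}\right) 29 \left(- \frac{1}{249}\right) = \left(- \frac{145}{3}\right) \left(- \frac{1}{249}\right) = \frac{145}{747}$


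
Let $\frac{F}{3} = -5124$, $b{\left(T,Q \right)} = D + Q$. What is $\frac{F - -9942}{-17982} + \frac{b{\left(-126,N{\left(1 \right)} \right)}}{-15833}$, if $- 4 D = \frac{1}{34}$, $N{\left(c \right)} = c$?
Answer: $\frac{1948321045}{6453404136} \approx 0.30191$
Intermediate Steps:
$D = - \frac{1}{136}$ ($D = - \frac{1}{4 \cdot 34} = \left(- \frac{1}{4}\right) \frac{1}{34} = - \frac{1}{136} \approx -0.0073529$)
$b{\left(T,Q \right)} = - \frac{1}{136} + Q$
$F = -15372$ ($F = 3 \left(-5124\right) = -15372$)
$\frac{F - -9942}{-17982} + \frac{b{\left(-126,N{\left(1 \right)} \right)}}{-15833} = \frac{-15372 - -9942}{-17982} + \frac{- \frac{1}{136} + 1}{-15833} = \left(-15372 + 9942\right) \left(- \frac{1}{17982}\right) + \frac{135}{136} \left(- \frac{1}{15833}\right) = \left(-5430\right) \left(- \frac{1}{17982}\right) - \frac{135}{2153288} = \frac{905}{2997} - \frac{135}{2153288} = \frac{1948321045}{6453404136}$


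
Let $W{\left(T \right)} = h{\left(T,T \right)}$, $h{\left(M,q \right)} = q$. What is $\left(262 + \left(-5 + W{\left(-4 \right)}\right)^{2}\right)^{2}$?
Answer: $117649$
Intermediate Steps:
$W{\left(T \right)} = T$
$\left(262 + \left(-5 + W{\left(-4 \right)}\right)^{2}\right)^{2} = \left(262 + \left(-5 - 4\right)^{2}\right)^{2} = \left(262 + \left(-9\right)^{2}\right)^{2} = \left(262 + 81\right)^{2} = 343^{2} = 117649$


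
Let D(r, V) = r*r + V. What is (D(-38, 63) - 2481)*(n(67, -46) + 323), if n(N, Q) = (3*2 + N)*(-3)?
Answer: -101296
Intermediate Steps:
n(N, Q) = -18 - 3*N (n(N, Q) = (6 + N)*(-3) = -18 - 3*N)
D(r, V) = V + r² (D(r, V) = r² + V = V + r²)
(D(-38, 63) - 2481)*(n(67, -46) + 323) = ((63 + (-38)²) - 2481)*((-18 - 3*67) + 323) = ((63 + 1444) - 2481)*((-18 - 201) + 323) = (1507 - 2481)*(-219 + 323) = -974*104 = -101296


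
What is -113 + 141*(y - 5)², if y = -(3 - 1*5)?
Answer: 1156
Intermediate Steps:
y = 2 (y = -(3 - 5) = -1*(-2) = 2)
-113 + 141*(y - 5)² = -113 + 141*(2 - 5)² = -113 + 141*(-3)² = -113 + 141*9 = -113 + 1269 = 1156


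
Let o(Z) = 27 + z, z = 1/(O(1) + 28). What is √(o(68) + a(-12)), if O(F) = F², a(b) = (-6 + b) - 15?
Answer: I*√5017/29 ≈ 2.4424*I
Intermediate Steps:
a(b) = -21 + b
z = 1/29 (z = 1/(1² + 28) = 1/(1 + 28) = 1/29 ≈ 0.034483)
o(Z) = 784/29 (o(Z) = 27 + 1/29 = 784/29)
√(o(68) + a(-12)) = √(784/29 + (-21 - 12)) = √(784/29 - 33) = √(-173/29) = I*√5017/29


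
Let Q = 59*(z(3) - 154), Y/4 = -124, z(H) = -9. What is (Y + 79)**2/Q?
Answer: -173889/9617 ≈ -18.081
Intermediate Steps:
Y = -496 (Y = 4*(-124) = -496)
Q = -9617 (Q = 59*(-9 - 154) = 59*(-163) = -9617)
(Y + 79)**2/Q = (-496 + 79)**2/(-9617) = (-417)**2*(-1/9617) = 173889*(-1/9617) = -173889/9617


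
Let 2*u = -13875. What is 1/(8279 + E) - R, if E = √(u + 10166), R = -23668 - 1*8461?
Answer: 4404154178583/137077225 - √12914/137077225 ≈ 32129.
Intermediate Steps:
u = -13875/2 (u = (½)*(-13875) = -13875/2 ≈ -6937.5)
R = -32129 (R = -23668 - 8461 = -32129)
E = √12914/2 (E = √(-13875/2 + 10166) = √(6457/2) = √12914/2 ≈ 56.820)
1/(8279 + E) - R = 1/(8279 + √12914/2) - 1*(-32129) = 1/(8279 + √12914/2) + 32129 = 32129 + 1/(8279 + √12914/2)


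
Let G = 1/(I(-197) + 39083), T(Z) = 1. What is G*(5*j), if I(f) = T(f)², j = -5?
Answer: -25/39084 ≈ -0.00063965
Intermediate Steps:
I(f) = 1 (I(f) = 1² = 1)
G = 1/39084 (G = 1/(1 + 39083) = 1/39084 ≈ 2.5586e-5)
G*(5*j) = (5*(-5))/39084 = (1/39084)*(-25) = -25/39084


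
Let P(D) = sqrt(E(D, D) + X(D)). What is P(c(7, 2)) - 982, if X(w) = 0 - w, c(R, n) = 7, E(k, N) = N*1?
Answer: -982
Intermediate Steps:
E(k, N) = N
X(w) = -w
P(D) = 0 (P(D) = sqrt(D - D) = sqrt(0) = 0)
P(c(7, 2)) - 982 = 0 - 982 = -982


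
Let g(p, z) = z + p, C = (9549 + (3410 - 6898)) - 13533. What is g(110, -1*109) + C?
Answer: -7471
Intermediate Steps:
C = -7472 (C = (9549 - 3488) - 13533 = 6061 - 13533 = -7472)
g(p, z) = p + z
g(110, -1*109) + C = (110 - 1*109) - 7472 = (110 - 109) - 7472 = 1 - 7472 = -7471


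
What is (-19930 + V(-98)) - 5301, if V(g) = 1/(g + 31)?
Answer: -1690478/67 ≈ -25231.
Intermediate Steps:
V(g) = 1/(31 + g)
(-19930 + V(-98)) - 5301 = (-19930 + 1/(31 - 98)) - 5301 = (-19930 + 1/(-67)) - 5301 = (-19930 - 1/67) - 5301 = -1335311/67 - 5301 = -1690478/67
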